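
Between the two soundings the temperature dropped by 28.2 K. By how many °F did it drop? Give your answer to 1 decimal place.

A change of 1 °C equals a change of 1.8 °F: Δ°F = 28.2 × 1.8 = 50.8 °F.

50.8 °F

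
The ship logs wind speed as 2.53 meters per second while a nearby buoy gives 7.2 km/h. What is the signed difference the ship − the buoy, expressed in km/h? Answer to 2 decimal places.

the ship: 2.53 m/s = 9.1080 km/h.
Difference: 9.1080 − 7.2000 = 1.91 km/h.

1.91 km/h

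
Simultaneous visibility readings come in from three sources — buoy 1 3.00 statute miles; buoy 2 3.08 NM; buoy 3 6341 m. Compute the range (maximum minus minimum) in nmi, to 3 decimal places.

buoy 1: 3.00 SM = 2.60693 nmi.
buoy 3: 6341 m = 3.42387 nmi.
Spread: 3.42387 − 2.60693 = 0.817 nmi.

0.817 nmi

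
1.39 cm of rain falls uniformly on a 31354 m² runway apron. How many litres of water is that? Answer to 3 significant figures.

Depth: 1.39 cm × 10 = 13.9 mm.
1 mm over 1 m² is 1 L, so volume = 13.9 × 31354 = 435820.6 L ≈ 436000 L.

436000 litres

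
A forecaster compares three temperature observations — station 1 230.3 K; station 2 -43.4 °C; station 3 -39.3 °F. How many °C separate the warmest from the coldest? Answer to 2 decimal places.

station 1: 230.3 K = -42.850 °C.
station 3: -39.3 °F = -39.611 °C.
Spread: (-39.611) − (-43.400) = 3.789 °C.

3.79 °C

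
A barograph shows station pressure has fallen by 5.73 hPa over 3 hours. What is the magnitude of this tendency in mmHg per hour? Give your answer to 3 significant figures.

1.43 mmHg per hour

5.73 hPa / 3 h × 0.750062 mmHg/hPa = 1.43 mmHg/h.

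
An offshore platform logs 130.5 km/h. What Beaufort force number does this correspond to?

130.5 km/h = 36.2 m/s, which is Beaufort 12 (hurricane force, ≥32.7 m/s).

Beaufort force 12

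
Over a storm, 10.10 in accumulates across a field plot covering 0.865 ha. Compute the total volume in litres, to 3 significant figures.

Depth: 10.10 in × 25.4 = 256.54 mm.
Area: 0.865 ha = 8650 m².
1 mm over 1 m² is 1 L, so volume = 256.54 × 8650 = 2219071 L ≈ 2220000 L.

2220000 litres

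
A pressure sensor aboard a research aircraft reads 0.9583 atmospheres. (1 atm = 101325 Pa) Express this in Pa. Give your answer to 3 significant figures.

97100 Pa

1 atm = 101325 Pa, so 0.9583 × 101325 = 97100 Pa.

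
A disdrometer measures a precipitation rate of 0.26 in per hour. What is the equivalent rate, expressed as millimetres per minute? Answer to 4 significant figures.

0.26 in/hour × 25.4 mm/in × 0.0166667 hour/minute = 0.1101 mm/minute.

0.1101 mm/minute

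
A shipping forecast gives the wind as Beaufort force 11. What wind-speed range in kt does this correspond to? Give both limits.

56 to 63 kt

Beaufort 11 (violent storm) spans 56–63 knots.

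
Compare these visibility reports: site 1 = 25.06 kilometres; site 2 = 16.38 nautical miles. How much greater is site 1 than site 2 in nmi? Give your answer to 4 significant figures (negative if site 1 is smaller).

site 1: 25.06 km = 13.53132 nmi.
Difference: 13.53132 − 16.38000 = -2.849 nmi.

-2.849 nmi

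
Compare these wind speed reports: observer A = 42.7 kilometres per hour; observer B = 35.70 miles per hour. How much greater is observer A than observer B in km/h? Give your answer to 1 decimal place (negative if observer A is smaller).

-14.8 km/h

observer B: 35.70 mph = 57.454 km/h.
Difference: 42.700 − 57.454 = -14.8 km/h.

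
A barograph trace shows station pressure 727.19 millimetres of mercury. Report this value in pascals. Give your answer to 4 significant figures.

96950 Pa

1 mmHg = 133.322 Pa, so 727.19 × 133.322 = 96950 Pa.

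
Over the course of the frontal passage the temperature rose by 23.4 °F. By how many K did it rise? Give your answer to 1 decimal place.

Converting a difference, only the 9/5 scale factor applies: ΔK = 23.4 × 0.5556 = 13.0 K.

13.0 K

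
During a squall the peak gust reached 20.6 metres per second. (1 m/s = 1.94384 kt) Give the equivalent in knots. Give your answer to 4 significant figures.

40.04 kt

1 m/s = 1.94384 kt, so 20.6 × 1.94384 = 40.04 kt.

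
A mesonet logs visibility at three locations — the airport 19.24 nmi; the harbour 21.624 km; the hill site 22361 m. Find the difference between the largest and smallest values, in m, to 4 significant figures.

the airport: 19.24 nmi = 35632.48 m.
the harbour: 21.624 km = 21624.00 m.
Spread: 35632.48 − 21624.00 = 14010 m.

14010 m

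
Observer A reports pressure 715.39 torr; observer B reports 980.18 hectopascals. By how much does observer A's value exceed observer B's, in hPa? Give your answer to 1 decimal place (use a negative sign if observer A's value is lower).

-26.4 hPa

observer A: 715.39 mmHg = 953.775 hPa.
Difference: 953.775 − 980.180 = -26.4 hPa.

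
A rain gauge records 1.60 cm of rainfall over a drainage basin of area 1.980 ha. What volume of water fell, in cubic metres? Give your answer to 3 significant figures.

Depth: 1.60 cm × 10 = 16 mm.
Area: 1.980 ha = 19800 m².
1 mm over 1 m² is 1 L, so volume = 16 × 19800 = 316800 L = 317 m³.

317 cubic metres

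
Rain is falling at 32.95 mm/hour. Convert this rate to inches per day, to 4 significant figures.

32.95 mm/hour × 0.0393701 in/mm × 24 hour/day = 31.13 in/day.

31.13 in/day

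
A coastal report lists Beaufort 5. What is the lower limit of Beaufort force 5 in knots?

17 kt

Beaufort 5 (fresh breeze) spans 17–21 knots.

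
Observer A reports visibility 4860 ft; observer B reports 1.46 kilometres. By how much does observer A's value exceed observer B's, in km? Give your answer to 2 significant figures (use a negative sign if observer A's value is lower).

observer A: 4860 ft = 1.48133 km.
Difference: 1.48133 − 1.46000 = 0.021 km.

0.021 km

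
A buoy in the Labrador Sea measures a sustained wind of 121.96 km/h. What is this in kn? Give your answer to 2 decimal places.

65.85 kt

1 km/h = 0.539957 kt, so 121.96 × 0.539957 = 65.85 kt.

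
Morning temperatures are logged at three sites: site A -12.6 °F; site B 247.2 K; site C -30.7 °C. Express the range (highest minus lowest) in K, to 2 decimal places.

site A: -12.6 °F = -24.778 °C.
site B: 247.2 K = -25.950 °C.
Spread: (-24.778) − (-30.700) = 5.922 °C.

5.92 K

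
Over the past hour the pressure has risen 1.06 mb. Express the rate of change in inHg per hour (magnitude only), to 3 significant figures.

0.0313 inHg per hour

1.06 mb / 1 h × 0.02953 inHg/mb = 0.0313 inHg/h.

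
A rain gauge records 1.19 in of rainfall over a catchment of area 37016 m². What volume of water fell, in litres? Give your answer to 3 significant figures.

1120000 litres

Depth: 1.19 in × 25.4 = 30.226 mm.
1 mm over 1 m² is 1 L, so volume = 30.226 × 37016 = 1118845.6 L ≈ 1120000 L.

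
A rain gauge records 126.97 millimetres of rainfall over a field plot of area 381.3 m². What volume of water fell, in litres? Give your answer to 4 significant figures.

1 mm over 1 m² is 1 L, so volume = 126.97 × 381.3 = 48413.661 L ≈ 48410 L.

48410 litres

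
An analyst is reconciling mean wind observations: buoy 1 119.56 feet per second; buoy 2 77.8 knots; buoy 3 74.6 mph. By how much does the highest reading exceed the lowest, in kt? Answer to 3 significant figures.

13.0 kt

buoy 1: 119.56 ft/s = 70.837 kt.
buoy 3: 74.6 mph = 64.826 kt.
Spread: 77.800 − 64.826 = 13.0 kt.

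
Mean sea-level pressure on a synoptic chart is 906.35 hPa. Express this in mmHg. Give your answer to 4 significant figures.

679.8 mmHg

1 hPa = 0.750062 mmHg, so 906.35 × 0.750062 = 679.8 mmHg.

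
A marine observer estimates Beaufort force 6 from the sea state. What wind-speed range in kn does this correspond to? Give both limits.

Beaufort 6 (strong breeze) spans 22–27 knots.

22 to 27 kt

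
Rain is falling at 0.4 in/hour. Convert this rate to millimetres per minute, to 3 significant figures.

0.169 mm/minute

0.4 in/hour × 25.4 mm/in × 0.0166667 hour/minute = 0.169 mm/minute.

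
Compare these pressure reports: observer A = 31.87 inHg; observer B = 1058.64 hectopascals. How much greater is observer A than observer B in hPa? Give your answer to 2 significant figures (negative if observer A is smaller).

21 hPa

observer A: 31.87 inHg = 1079.24 hPa.
Difference: 1079.24 − 1058.64 = 21 hPa.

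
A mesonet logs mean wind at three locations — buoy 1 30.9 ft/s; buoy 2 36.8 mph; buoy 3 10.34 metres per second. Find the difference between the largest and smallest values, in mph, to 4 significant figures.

15.73 mph

buoy 1: 30.9 ft/s = 21.0682 mph.
buoy 3: 10.34 m/s = 23.1299 mph.
Spread: 36.8000 − 21.0682 = 15.73 mph.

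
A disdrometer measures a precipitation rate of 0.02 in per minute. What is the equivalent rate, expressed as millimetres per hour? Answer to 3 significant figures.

30.5 mm/hour

0.02 in/minute × 25.4 mm/in × 60 minute/hour = 30.5 mm/hour.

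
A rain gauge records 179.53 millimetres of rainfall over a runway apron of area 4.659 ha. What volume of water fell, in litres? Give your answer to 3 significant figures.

Area: 4.659 ha = 46590 m².
1 mm over 1 m² is 1 L, so volume = 179.53 × 46590 = 8364302.7 L ≈ 8360000 L.

8360000 litres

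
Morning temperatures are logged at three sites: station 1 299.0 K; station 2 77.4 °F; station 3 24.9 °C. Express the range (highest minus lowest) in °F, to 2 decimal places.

1.71 °F

station 1: 299.0 K = 25.850 °C.
station 2: 77.4 °F = 25.222 °C.
Spread: 25.850 − 24.900 = 0.950 °C = 1.71 °F.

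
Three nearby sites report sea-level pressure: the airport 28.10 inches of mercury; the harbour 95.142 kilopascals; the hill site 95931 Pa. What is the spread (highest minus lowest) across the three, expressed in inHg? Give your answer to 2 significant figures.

the harbour: 95.142 kPa = 28.0954 inHg.
the hill site: 95931 Pa = 28.3284 inHg.
Spread: 28.3284 − 28.0954 = 0.23 inHg.

0.23 inHg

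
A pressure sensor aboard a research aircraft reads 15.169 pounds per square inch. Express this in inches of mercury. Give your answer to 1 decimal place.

30.9 inHg

1 psi = 2.03602 inHg, so 15.169 × 2.03602 = 30.9 inHg.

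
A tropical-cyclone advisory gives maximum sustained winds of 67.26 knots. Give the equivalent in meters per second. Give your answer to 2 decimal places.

1 kt = 0.514444 m/s, so 67.26 × 0.514444 = 34.60 m/s.

34.60 m/s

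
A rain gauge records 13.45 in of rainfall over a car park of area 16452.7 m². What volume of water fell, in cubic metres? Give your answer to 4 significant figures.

Depth: 13.45 in × 25.4 = 341.63 mm.
1 mm over 1 m² is 1 L, so volume = 341.63 × 16452.7 = 5620735.9 L = 5621 m³.

5621 cubic metres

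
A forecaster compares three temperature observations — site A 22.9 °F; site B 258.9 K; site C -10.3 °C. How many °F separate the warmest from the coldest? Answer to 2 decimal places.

site A: 22.9 °F = -5.056 °C.
site B: 258.9 K = -14.250 °C.
Spread: (-5.056) − (-14.250) = 9.194 °C = 16.55 °F.

16.55 °F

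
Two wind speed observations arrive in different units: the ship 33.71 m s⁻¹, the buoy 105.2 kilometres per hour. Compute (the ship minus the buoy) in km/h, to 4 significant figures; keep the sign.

the ship: 33.71 m/s = 121.3560 km/h.
Difference: 121.3560 − 105.2000 = 16.16 km/h.

16.16 km/h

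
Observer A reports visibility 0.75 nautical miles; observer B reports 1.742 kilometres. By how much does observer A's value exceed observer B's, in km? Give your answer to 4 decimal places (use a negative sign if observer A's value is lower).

observer A: 0.75 nmi = 1.389000 km.
Difference: 1.389000 − 1.742000 = -0.3530 km.

-0.3530 km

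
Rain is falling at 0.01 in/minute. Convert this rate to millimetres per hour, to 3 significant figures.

15.2 mm/hour

0.01 in/minute × 25.4 mm/in × 60 minute/hour = 15.2 mm/hour.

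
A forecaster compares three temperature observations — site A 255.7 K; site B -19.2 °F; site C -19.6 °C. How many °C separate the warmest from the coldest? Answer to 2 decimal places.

10.99 °C

site A: 255.7 K = -17.450 °C.
site B: -19.2 °F = -28.444 °C.
Spread: (-17.450) − (-28.444) = 10.994 °C.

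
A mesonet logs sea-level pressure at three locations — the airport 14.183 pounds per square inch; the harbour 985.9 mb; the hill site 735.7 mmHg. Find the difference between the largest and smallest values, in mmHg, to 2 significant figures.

the airport: 14.183 psi = 733.473 mmHg.
the harbour: 985.9 mb = 739.486 mmHg.
Spread: 739.486 − 733.473 = 6.0 mmHg.

6.0 mmHg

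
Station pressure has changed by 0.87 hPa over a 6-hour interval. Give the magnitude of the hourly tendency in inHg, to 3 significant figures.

0.87 hPa / 6 h × 0.02953 inHg/hPa = 0.00428 inHg/h.

0.00428 inHg per hour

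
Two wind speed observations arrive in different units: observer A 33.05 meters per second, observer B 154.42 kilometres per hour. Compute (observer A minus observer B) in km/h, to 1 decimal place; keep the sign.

observer A: 33.05 m/s = 118.980 km/h.
Difference: 118.980 − 154.420 = -35.4 km/h.

-35.4 km/h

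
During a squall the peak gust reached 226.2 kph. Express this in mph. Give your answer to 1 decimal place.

1 km/h = 0.621371 mph, so 226.2 × 0.621371 = 140.6 mph.

140.6 mph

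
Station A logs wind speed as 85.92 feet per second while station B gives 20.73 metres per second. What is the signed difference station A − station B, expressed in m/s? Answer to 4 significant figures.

station A: 85.92 ft/s = 26.18842 m/s.
Difference: 26.18842 − 20.73000 = 5.458 m/s.

5.458 m/s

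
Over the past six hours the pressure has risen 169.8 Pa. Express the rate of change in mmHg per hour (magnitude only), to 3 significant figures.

169.8 Pa / 6 h × 0.00750062 mmHg/Pa = 0.212 mmHg/h.

0.212 mmHg per hour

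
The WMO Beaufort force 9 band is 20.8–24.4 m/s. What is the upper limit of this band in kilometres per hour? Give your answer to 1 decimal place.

87.8 km/h

20.8–24.4 m/s × 3.6 = 74.9–87.8 km/h.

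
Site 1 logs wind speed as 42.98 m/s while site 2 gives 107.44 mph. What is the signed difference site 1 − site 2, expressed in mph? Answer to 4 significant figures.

site 1: 42.98 m/s = 96.1435 mph.
Difference: 96.1435 − 107.4400 = -11.30 mph.

-11.30 mph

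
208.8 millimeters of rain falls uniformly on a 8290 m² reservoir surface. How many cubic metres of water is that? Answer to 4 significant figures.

1 mm over 1 m² is 1 L, so volume = 208.8 × 8290 = 1730952 L = 1731 m³.

1731 cubic metres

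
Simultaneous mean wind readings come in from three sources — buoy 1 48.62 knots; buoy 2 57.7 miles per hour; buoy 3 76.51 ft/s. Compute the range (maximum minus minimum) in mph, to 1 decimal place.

5.5 mph

buoy 1: 48.62 kt = 55.951 mph.
buoy 3: 76.51 ft/s = 52.166 mph.
Spread: 57.700 − 52.166 = 5.5 mph.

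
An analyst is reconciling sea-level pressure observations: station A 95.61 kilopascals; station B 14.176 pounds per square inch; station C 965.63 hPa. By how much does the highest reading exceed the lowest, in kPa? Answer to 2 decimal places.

station B: 14.176 psi = 97.7401 kPa.
station C: 965.63 hPa = 96.5630 kPa.
Spread: 97.7401 − 95.6100 = 2.13 kPa.

2.13 kPa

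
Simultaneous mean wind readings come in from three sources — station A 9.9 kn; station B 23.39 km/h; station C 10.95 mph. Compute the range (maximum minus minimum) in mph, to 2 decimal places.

station A: 9.9 kt = 11.3927 mph.
station B: 23.39 km/h = 14.5339 mph.
Spread: 14.5339 − 10.9500 = 3.58 mph.

3.58 mph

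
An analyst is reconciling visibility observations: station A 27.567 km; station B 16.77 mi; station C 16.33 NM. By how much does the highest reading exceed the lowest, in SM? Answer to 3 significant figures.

2.02 SM

station A: 27.567 km = 17.1293 SM.
station C: 16.33 nmi = 18.7922 SM.
Spread: 18.7922 − 16.7700 = 2.02 SM.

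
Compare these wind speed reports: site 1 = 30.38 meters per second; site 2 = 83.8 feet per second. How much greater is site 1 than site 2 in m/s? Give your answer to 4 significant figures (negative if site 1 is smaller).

site 2: 83.8 ft/s = 25.54224 m/s.
Difference: 30.38000 − 25.54224 = 4.838 m/s.

4.838 m/s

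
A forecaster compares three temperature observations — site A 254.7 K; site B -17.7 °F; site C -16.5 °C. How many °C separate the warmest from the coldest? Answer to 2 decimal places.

site A: 254.7 K = -18.450 °C.
site B: -17.7 °F = -27.611 °C.
Spread: (-16.500) − (-27.611) = 11.111 °C.

11.11 °C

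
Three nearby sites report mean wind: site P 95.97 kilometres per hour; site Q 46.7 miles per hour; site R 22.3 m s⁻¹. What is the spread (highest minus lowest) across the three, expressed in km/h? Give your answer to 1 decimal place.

site Q: 46.7 mph = 75.156 km/h.
site R: 22.3 m/s = 80.280 km/h.
Spread: 95.970 − 75.156 = 20.8 km/h.

20.8 km/h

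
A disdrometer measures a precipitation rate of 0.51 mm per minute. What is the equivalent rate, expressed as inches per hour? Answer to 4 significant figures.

1.205 in/hour

0.51 mm/minute × 0.0393701 in/mm × 60 minute/hour = 1.205 in/hour.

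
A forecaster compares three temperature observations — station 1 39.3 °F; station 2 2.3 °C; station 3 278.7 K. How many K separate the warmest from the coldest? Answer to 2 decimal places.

3.25 K

station 1: 39.3 °F = 4.056 °C.
station 3: 278.7 K = 5.550 °C.
Spread: 5.550 − 2.300 = 3.250 °C.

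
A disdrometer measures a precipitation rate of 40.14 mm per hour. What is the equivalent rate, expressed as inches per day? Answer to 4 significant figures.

40.14 mm/hour × 0.0393701 in/mm × 24 hour/day = 37.93 in/day.

37.93 in/day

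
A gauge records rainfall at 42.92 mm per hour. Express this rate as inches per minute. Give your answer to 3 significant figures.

0.0282 in/minute

42.92 mm/hour × 0.0393701 in/mm × 0.0166667 hour/minute = 0.0282 in/minute.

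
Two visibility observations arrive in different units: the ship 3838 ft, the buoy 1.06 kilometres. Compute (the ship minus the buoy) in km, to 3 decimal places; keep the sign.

the ship: 3838 ft = 1.16982 km.
Difference: 1.16982 − 1.06000 = 0.110 km.

0.110 km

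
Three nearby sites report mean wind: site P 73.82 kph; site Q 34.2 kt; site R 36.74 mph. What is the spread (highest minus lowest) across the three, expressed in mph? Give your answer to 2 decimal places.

site P: 73.82 km/h = 45.8696 mph.
site Q: 34.2 kt = 39.3567 mph.
Spread: 45.8696 − 36.7400 = 9.13 mph.

9.13 mph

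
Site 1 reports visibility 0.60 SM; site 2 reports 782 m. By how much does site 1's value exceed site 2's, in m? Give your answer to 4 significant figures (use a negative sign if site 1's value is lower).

183.6 m

site 1: 0.60 SM = 965.606 m.
Difference: 965.606 − 782.000 = 183.6 m.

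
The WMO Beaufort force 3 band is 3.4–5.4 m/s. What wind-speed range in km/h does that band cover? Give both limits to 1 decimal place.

12.2 to 19.4 km/h

3.4–5.4 m/s × 3.6 = 12.2–19.4 km/h.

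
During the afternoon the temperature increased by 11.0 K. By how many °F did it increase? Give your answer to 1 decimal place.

19.8 °F

A change of 1 °C equals a change of 1.8 °F: Δ°F = 11.0 × 1.8 = 19.8 °F.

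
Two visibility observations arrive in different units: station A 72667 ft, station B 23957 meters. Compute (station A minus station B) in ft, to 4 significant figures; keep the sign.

station B: 23957 m = 78599.08 ft.
Difference: 72667.00 − 78599.08 = -5932 ft.

-5932 ft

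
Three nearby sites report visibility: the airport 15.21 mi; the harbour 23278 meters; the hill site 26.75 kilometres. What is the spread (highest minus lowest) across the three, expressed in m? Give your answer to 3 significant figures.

the airport: 15.21 SM = 24478.12 m.
the hill site: 26.75 km = 26750.00 m.
Spread: 26750.00 − 23278.00 = 3470 m.

3470 m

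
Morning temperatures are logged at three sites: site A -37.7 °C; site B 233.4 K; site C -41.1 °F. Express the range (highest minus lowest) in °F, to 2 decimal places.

5.24 °F

site B: 233.4 K = -39.750 °C.
site C: -41.1 °F = -40.611 °C.
Spread: (-37.700) − (-40.611) = 2.911 °C = 5.24 °F.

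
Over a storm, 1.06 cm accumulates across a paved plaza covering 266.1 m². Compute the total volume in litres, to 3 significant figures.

Depth: 1.06 cm × 10 = 10.6 mm.
1 mm over 1 m² is 1 L, so volume = 10.6 × 266.1 = 2820.66 L ≈ 2820 L.

2820 litres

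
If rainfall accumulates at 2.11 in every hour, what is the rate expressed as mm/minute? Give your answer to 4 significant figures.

2.11 in/hour × 25.4 mm/in × 0.0166667 hour/minute = 0.8932 mm/minute.

0.8932 mm/minute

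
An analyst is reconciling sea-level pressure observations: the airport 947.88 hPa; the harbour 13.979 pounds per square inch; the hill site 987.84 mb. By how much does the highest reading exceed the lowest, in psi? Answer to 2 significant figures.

the airport: 947.88 hPa = 13.7478 psi.
the hill site: 987.84 mb = 14.3274 psi.
Spread: 14.3274 − 13.7478 = 0.58 psi.

0.58 psi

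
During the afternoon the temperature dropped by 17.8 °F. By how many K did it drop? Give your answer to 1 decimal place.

For a temperature change the 32° offset cancels: ΔK = 17.8 × 0.5556 = 9.9 K.

9.9 K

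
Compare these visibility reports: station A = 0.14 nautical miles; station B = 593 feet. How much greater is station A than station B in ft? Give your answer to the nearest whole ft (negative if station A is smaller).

258 ft

station A: 0.14 nmi = 850.66 ft.
Difference: 850.66 − 593.00 = 258 ft.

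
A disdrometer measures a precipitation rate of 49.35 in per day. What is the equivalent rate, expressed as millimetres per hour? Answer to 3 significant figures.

49.35 in/day × 25.4 mm/in × 0.0416667 day/hour = 52.2 mm/hour.

52.2 mm/hour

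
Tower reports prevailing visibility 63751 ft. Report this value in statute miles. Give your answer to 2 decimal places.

1 ft = 0.000189394 SM, so 63751 × 0.000189394 = 12.07 SM.

12.07 SM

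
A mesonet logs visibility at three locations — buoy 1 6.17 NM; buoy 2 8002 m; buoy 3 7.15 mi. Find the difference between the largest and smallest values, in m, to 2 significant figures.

buoy 1: 6.17 nmi = 11426.84 m.
buoy 3: 7.15 SM = 11506.81 m.
Spread: 11506.81 − 8002.00 = 3500 m.

3500 m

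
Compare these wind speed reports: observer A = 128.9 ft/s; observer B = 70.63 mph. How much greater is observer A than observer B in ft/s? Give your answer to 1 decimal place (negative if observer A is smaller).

25.3 ft/s

observer B: 70.63 mph = 103.591 ft/s.
Difference: 128.900 − 103.591 = 25.3 ft/s.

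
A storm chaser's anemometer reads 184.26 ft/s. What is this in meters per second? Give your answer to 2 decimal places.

1 ft/s = 0.3048 m/s, so 184.26 × 0.3048 = 56.16 m/s.

56.16 m/s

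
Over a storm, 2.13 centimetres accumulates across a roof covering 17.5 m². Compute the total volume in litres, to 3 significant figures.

373 litres

Depth: 2.13 cm × 10 = 21.3 mm.
1 mm over 1 m² is 1 L, so volume = 21.3 × 17.5 = 372.75 L ≈ 373 L.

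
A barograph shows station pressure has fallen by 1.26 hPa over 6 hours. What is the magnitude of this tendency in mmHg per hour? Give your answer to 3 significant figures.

1.26 hPa / 6 h × 0.750062 mmHg/hPa = 0.158 mmHg/h.

0.158 mmHg per hour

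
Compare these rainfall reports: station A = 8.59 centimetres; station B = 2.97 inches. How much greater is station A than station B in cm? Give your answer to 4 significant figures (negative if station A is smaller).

station B: 2.97 in = 7.54380 cm.
Difference: 8.59000 − 7.54380 = 1.046 cm.

1.046 cm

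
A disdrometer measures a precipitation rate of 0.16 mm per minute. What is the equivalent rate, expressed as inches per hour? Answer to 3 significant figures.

0.16 mm/minute × 0.0393701 in/mm × 60 minute/hour = 0.378 in/hour.

0.378 in/hour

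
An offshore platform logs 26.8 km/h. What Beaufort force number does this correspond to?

Beaufort force 4

26.8 km/h = 7.4 m/s, which is Beaufort 4 (moderate breeze, 5.5–7.9 m/s).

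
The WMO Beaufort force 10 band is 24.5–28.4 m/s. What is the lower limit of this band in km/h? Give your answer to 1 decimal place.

88.2 km/h

24.5–28.4 m/s × 3.6 = 88.2–102.2 km/h.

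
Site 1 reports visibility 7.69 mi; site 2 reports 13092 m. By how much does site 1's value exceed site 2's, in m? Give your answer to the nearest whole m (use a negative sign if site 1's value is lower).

site 1: 7.69 SM = 12375.86 m.
Difference: 12375.86 − 13092.00 = -716 m.

-716 m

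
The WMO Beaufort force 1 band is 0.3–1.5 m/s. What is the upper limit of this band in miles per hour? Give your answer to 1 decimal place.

0.3–1.5 m/s × 2.237 = 0.7–3.4 mph.

3.4 mph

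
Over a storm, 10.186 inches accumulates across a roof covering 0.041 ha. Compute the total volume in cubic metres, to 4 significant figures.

106.1 cubic metres

Depth: 10.186 in × 25.4 = 258.7244 mm.
Area: 0.041 ha = 410 m².
1 mm over 1 m² is 1 L, so volume = 258.7244 × 410 = 106077 L = 106.1 m³.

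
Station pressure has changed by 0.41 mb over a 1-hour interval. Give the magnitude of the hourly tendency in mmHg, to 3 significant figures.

0.308 mmHg per hour

0.41 mb / 1 h × 0.750062 mmHg/mb = 0.308 mmHg/h.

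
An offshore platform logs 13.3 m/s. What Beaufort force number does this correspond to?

Beaufort force 6

13.3 m/s lies in the Beaufort 6 band (strong breeze, 10.8–13.8 m/s).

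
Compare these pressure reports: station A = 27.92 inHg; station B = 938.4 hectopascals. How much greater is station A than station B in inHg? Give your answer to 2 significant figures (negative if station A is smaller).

station B: 938.4 hPa = 27.7109 inHg.
Difference: 27.9200 − 27.7109 = 0.21 inHg.

0.21 inHg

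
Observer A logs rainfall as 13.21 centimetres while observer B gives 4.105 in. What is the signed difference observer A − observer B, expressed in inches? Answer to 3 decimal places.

observer A: 13.21 cm = 5.20079 in.
Difference: 5.20079 − 4.10500 = 1.096 in.

1.096 in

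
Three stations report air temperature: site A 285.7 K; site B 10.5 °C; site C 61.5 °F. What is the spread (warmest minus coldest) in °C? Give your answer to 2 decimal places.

5.89 °C

site A: 285.7 K = 12.550 °C.
site C: 61.5 °F = 16.389 °C.
Spread: 16.389 − 10.500 = 5.889 °C.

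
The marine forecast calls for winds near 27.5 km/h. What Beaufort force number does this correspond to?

27.5 km/h = 7.6 m/s, which is Beaufort 4 (moderate breeze, 5.5–7.9 m/s).

Beaufort force 4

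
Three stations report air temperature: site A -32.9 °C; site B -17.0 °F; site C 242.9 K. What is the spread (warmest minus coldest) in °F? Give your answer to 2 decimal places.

10.22 °F

site B: -17.0 °F = -27.222 °C.
site C: 242.9 K = -30.250 °C.
Spread: (-27.222) − (-32.900) = 5.678 °C = 10.22 °F.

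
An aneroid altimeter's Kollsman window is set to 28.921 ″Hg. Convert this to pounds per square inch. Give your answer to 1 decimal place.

14.2 psi

1 inHg = 0.491154 psi, so 28.921 × 0.491154 = 14.2 psi.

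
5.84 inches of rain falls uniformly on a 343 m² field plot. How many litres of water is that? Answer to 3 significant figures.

50900 litres

Depth: 5.84 in × 25.4 = 148.336 mm.
1 mm over 1 m² is 1 L, so volume = 148.336 × 343 = 50879.248 L ≈ 50900 L.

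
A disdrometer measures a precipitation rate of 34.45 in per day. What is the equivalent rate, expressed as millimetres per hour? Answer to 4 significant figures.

36.46 mm/hour

34.45 in/day × 25.4 mm/in × 0.0416667 day/hour = 36.46 mm/hour.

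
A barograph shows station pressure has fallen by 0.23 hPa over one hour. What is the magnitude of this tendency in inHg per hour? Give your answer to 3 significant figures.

0.23 hPa / 1 h × 0.02953 inHg/hPa = 0.00679 inHg/h.

0.00679 inHg per hour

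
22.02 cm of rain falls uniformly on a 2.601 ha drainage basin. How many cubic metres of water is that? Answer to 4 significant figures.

Depth: 22.02 cm × 10 = 220.2 mm.
Area: 2.601 ha = 26010 m².
1 mm over 1 m² is 1 L, so volume = 220.2 × 26010 = 5727402 L = 5727 m³.

5727 cubic metres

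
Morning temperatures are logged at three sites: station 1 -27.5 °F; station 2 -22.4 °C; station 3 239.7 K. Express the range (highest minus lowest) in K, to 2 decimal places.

11.05 K

station 1: -27.5 °F = -33.056 °C.
station 3: 239.7 K = -33.450 °C.
Spread: (-22.400) − (-33.450) = 11.050 °C.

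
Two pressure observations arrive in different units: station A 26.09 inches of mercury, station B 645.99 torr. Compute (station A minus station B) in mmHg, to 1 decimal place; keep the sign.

station A: 26.09 inHg = 662.686 mmHg.
Difference: 662.686 − 645.990 = 16.7 mmHg.

16.7 mmHg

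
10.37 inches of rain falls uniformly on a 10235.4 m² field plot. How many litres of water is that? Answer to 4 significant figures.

Depth: 10.37 in × 25.4 = 263.398 mm.
1 mm over 1 m² is 1 L, so volume = 263.398 × 10235.4 = 2695983.9 L ≈ 2696000 L.

2696000 litres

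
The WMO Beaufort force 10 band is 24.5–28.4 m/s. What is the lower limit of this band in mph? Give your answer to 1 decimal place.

24.5–28.4 m/s × 2.237 = 54.8–63.5 mph.

54.8 mph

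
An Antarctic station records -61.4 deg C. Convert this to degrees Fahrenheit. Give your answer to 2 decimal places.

°F = °C × 9/5 + 32 = -61.4 × 1.8 + 32 = -78.52 °F.

-78.52 °F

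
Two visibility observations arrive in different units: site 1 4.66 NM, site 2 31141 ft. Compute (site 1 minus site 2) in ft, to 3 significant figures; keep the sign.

site 1: 4.66 nmi = 28314.70 ft.
Difference: 28314.70 − 31141.00 = -2830 ft.

-2830 ft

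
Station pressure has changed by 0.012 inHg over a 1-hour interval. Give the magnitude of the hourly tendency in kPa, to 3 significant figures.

0.012 inHg / 1 h × 3.38639 kPa/inHg = 0.0406 kPa/h.

0.0406 kPa per hour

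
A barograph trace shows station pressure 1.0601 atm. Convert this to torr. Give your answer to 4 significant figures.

1 atm = 760 mmHg, so 1.0601 × 760 = 805.7 mmHg.

805.7 mmHg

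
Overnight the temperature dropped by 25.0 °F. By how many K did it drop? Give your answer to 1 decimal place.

For a temperature change the 32° offset cancels: ΔK = 25.0 × 0.5556 = 13.9 K.

13.9 K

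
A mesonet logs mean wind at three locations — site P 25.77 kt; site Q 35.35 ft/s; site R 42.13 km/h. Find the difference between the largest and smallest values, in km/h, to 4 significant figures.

site P: 25.77 kt = 47.72604 km/h.
site Q: 35.35 ft/s = 38.78885 km/h.
Spread: 47.72604 − 38.78885 = 8.937 km/h.

8.937 km/h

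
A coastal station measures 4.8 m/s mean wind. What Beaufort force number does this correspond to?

Beaufort force 3

4.8 m/s lies in the Beaufort 3 band (gentle breeze, 3.4–5.4 m/s).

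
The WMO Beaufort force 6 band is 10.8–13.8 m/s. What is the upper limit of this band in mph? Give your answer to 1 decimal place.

10.8–13.8 m/s × 2.237 = 24.2–30.9 mph.

30.9 mph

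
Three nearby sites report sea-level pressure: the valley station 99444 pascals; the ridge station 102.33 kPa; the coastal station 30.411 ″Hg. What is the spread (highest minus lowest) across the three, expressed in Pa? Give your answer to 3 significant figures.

3540 Pa

the ridge station: 102.33 kPa = 102330.00 Pa.
the coastal station: 30.411 inHg = 102983.48 Pa.
Spread: 102983.48 − 99444.00 = 3540 Pa.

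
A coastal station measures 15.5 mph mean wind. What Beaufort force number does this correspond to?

15.5 mph = 6.9 m/s, which is Beaufort 4 (moderate breeze, 5.5–7.9 m/s).

Beaufort force 4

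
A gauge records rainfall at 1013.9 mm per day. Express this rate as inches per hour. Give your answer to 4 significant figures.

1.663 in/hour

1013.9 mm/day × 0.0393701 in/mm × 0.0416667 day/hour = 1.663 in/hour.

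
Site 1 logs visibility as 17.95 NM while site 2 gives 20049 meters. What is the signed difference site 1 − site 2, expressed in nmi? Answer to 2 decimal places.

site 2: 20049 m = 10.8256 nmi.
Difference: 17.9500 − 10.8256 = 7.12 nmi.

7.12 nmi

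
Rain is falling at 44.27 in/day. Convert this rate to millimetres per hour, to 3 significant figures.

46.9 mm/hour

44.27 in/day × 25.4 mm/in × 0.0416667 day/hour = 46.9 mm/hour.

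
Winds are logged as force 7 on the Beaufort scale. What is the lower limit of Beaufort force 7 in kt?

28 kt

Beaufort 7 (near gale) spans 28–33 knots.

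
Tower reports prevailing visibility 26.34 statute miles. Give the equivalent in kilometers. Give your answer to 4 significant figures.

1 SM = 1.60934 km, so 26.34 × 1.60934 = 42.39 km.

42.39 km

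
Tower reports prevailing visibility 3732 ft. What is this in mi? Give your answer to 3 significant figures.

1 ft = 0.000189394 SM, so 3732 × 0.000189394 = 0.707 SM.

0.707 SM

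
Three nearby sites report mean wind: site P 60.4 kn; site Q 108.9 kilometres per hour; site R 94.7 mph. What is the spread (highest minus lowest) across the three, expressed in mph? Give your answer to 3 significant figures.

27.0 mph

site P: 60.4 kt = 69.507 mph.
site Q: 108.9 km/h = 67.667 mph.
Spread: 94.700 − 67.667 = 27.0 mph.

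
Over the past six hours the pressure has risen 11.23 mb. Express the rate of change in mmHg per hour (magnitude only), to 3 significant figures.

1.40 mmHg per hour

11.23 mb / 6 h × 0.750062 mmHg/mb = 1.40 mmHg/h.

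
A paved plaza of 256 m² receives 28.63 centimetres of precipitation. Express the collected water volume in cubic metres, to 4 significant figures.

Depth: 28.63 cm × 10 = 286.3 mm.
1 mm over 1 m² is 1 L, so volume = 286.3 × 256 = 73292.8 L = 73.29 m³.

73.29 cubic metres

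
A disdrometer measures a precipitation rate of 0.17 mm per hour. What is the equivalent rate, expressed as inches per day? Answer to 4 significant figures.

0.17 mm/hour × 0.0393701 in/mm × 24 hour/day = 0.1606 in/day.

0.1606 in/day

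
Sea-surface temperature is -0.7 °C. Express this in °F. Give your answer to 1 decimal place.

30.7 °F

°F = °C × 9/5 + 32 = -0.7 × 1.8 + 32 = 30.7 °F.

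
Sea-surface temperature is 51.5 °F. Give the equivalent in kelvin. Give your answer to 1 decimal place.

First to °C: 10.83 °C.
Then to K: 284.0 K.

284.0 K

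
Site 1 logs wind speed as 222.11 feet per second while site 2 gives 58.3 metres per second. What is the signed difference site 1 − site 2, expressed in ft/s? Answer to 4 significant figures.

site 2: 58.3 m/s = 191.2730 ft/s.
Difference: 222.1100 − 191.2730 = 30.84 ft/s.

30.84 ft/s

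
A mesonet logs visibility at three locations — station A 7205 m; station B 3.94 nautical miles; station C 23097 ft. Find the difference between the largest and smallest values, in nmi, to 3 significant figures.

0.139 nmi

station A: 7205 m = 3.89039 nmi.
station C: 23097 ft = 3.80128 nmi.
Spread: 3.94000 − 3.80128 = 0.139 nmi.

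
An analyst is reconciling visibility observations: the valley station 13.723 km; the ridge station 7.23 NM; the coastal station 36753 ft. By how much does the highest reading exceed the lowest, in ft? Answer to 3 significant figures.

the valley station: 13.723 km = 45022.97 ft.
the ridge station: 7.23 nmi = 43930.31 ft.
Spread: 45022.97 − 36753.00 = 8270 ft.

8270 ft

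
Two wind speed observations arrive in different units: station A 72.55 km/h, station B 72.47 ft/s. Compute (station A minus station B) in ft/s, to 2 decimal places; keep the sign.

-6.35 ft/s

station A: 72.55 km/h = 66.1180 ft/s.
Difference: 66.1180 − 72.4700 = -6.35 ft/s.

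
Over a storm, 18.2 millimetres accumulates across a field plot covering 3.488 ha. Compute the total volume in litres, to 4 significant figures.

634800 litres

Area: 3.488 ha = 34880 m².
1 mm over 1 m² is 1 L, so volume = 18.2 × 34880 = 634816 L ≈ 634800 L.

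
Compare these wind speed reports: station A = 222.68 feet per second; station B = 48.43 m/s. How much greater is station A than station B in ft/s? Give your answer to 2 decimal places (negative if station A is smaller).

63.79 ft/s

station B: 48.43 m/s = 158.8911 ft/s.
Difference: 222.6800 − 158.8911 = 63.79 ft/s.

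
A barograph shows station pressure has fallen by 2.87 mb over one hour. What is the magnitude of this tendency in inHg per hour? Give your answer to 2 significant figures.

0.085 inHg per hour

2.87 mb / 1 h × 0.02953 inHg/mb = 0.085 inHg/h.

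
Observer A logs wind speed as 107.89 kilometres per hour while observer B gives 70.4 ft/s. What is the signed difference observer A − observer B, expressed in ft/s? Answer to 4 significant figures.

observer A: 107.89 km/h = 98.3249 ft/s.
Difference: 98.3249 − 70.4000 = 27.92 ft/s.

27.92 ft/s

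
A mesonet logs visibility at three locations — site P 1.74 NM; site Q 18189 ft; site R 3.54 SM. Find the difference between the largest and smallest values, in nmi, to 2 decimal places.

1.34 nmi

site Q: 18189 ft = 2.9935 nmi.
site R: 3.54 SM = 3.0762 nmi.
Spread: 3.0762 − 1.7400 = 1.34 nmi.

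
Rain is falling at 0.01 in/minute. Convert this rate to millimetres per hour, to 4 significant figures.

15.24 mm/hour

0.01 in/minute × 25.4 mm/in × 60 minute/hour = 15.24 mm/hour.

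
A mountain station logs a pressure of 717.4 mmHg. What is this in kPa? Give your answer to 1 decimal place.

95.6 kPa

1 mmHg = 0.133322 kPa, so 717.4 × 0.133322 = 95.6 kPa.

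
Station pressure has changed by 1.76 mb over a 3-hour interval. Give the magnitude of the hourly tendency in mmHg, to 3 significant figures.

0.440 mmHg per hour

1.76 mb / 3 h × 0.750062 mmHg/mb = 0.440 mmHg/h.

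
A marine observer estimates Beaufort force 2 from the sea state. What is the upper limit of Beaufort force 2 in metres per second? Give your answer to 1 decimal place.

3.3 m/s

Beaufort 2 (light breeze) spans 1.6–3.3 m/s.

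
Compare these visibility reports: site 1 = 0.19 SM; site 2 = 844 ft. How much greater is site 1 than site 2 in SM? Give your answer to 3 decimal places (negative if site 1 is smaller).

site 2: 844 ft = 0.15985 SM.
Difference: 0.19000 − 0.15985 = 0.030 SM.

0.030 SM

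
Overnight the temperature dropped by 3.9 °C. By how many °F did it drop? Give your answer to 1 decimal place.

For a temperature change the 32° offset cancels: Δ°F = 3.9 × 1.8 = 7.0 °F.

7.0 °F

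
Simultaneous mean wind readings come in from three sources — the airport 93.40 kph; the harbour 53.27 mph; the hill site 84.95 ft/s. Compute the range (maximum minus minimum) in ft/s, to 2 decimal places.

6.99 ft/s

the airport: 93.40 km/h = 85.1196 ft/s.
the harbour: 53.27 mph = 78.1293 ft/s.
Spread: 85.1196 − 78.1293 = 6.99 ft/s.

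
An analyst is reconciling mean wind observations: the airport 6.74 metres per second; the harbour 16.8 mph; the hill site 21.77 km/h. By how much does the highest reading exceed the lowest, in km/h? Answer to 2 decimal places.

the airport: 6.74 m/s = 24.2640 km/h.
the harbour: 16.8 mph = 27.0370 km/h.
Spread: 27.0370 − 21.7700 = 5.27 km/h.

5.27 km/h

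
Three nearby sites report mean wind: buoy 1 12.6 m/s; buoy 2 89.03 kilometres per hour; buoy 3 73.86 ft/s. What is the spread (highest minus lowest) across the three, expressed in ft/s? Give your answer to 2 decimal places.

39.80 ft/s

buoy 1: 12.6 m/s = 41.3386 ft/s.
buoy 2: 89.03 km/h = 81.1370 ft/s.
Spread: 81.1370 − 41.3386 = 39.80 ft/s.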